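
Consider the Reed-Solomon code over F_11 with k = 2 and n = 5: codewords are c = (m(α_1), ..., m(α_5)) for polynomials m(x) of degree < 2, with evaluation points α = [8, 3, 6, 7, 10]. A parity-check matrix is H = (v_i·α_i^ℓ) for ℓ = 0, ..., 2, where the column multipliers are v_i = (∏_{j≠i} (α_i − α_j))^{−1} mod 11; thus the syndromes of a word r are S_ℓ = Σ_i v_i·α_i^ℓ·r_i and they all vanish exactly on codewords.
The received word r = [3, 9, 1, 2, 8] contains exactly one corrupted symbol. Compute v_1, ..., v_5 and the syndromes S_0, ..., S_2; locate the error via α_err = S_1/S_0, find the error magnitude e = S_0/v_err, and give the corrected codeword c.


S = (1, 10, 1), error at position 5, error magnitude e = 3, c = [3, 9, 1, 2, 5].

Step 1: column multipliers v_i = (∏_{j≠i}(α_i − α_j))^{−1} mod 11.
  i = 1 (α = 8): (8−3)(8−6)(8−7)(8−10) = 5·2·1·(−2) = −20 ≡ 2, so v_1 = 2^{−1} = 6 (mod 11).
  i = 2 (α = 3): (3−8)(3−6)(3−7)(3−10) = (−5)·(−3)·(−4)·(−7) = 420 ≡ 2, so v_2 = 2^{−1} = 6 (mod 11).
  i = 3 (α = 6): (6−8)(6−3)(6−7)(6−10) = (−2)·3·(−1)·(−4) = −24 ≡ 9, so v_3 = 9^{−1} = 5 (mod 11).
  i = 4 (α = 7): (7−8)(7−3)(7−6)(7−10) = (−1)·4·1·(−3) = 12 ≡ 1, so v_4 = 1^{−1} = 1 (mod 11).
  i = 5 (α = 10): (10−8)(10−3)(10−6)(10−7) = 2·7·4·3 = 168 ≡ 3, so v_5 = 3^{−1} = 4 (mod 11).
  v = [6, 6, 5, 1, 4].
Step 2: syndromes of r = [3, 9, 1, 2, 8] (all sums mod 11).
  S_0 = Σ v_i r_i = 6·3 + 6·9 + 5·1 + 1·2 + 4·8 = 111 ≡ 1.
  S_1 = Σ v_i α_i r_i = 6·8·3 + 6·3·9 + 5·6·1 + 1·7·2 + 4·10·8 = 670 ≡ 10.
  α_i^2 mod 11 = [9, 9, 3, 5, 1].
  S_2 = Σ v_i α_i^2 r_i = 6·9·3 + 6·9·9 + 5·3·1 + 1·5·2 + 4·1·8 = 705 ≡ 1.
  S = (1, 10, 1) ≠ 0, so r is not a codeword (an error is present).
Step 3: locate the error. For a single error e at position i, S_ℓ = v_i·e·α_i^ℓ, so α_err = S_1/S_0.
  S_0^{−1} = 1^{−1} = 1 (mod 11), so α_err = 10·1 = 10 ≡ 10 = α_5. Error position i = 5.
  Consistency check: S_2/S_1 = 1·10 = 10 ≡ 10 = α_err ✓ (single-error assumption holds).
Step 4: error magnitude e = S_0/v_5 = S_0·∏_{j≠5}(α_5 − α_j) = 1·3 = 3 ≡ 3 (mod 11).
Step 5: correct position 5: c_5 = r_5 − e = 8 − 3 ≡ 5 (mod 11). Hence c = [3, 9, 1, 2, 5].
  Check: interpolating c through the α_i gives m(x) = 6 + 1·x (degree < 2) with m(α_i) = c_i for every i, so c is indeed a codeword.


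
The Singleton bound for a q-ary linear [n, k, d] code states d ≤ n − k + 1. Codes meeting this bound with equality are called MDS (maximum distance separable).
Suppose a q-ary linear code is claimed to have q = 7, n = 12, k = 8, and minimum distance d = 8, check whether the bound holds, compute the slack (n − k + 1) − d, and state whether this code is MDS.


Singleton RHS = n − k + 1 = 5, slack = -3, bound violated (no such code; not MDS).

Singleton bound: d ≤ n − k + 1.
Here n = 12, k = 8, so n − k + 1 = 5.
Given d = 8, check d ≤ 5: NO.
Slack = (n − k + 1) − d = -3.
The slack is negative: d = 8 exceeds n − k + 1 = 5 by 3, so the Singleton bound is violated and no linear [12, 8, 8]_7 code can exist. In particular it is not MDS (MDS requires d = n − k + 1 exactly).
Description: the claimed parameters are [12, 8, 8]_7; such a code would be impossible (violates the Singleton bound).


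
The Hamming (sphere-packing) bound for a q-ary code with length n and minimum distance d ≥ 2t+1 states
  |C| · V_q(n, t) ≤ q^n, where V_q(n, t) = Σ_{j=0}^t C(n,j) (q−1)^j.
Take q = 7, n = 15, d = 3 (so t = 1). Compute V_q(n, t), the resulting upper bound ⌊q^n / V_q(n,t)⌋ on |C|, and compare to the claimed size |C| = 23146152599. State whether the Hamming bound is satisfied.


V_q(n, t) = 91, q^n = 4747561509943, Hamming bound = 52171005603, |C| = 23146152599 ≤ bound (satisfied).

Step 1: Compute V_q(n, t) = Σ_{j=0}^1 C(n, j) (q−1)^j.
  j = 0: C(15,0)·(6)^0 = 1·1 = 1.
  j = 1: C(15,1)·(6)^1 = 15·6 = 90.
  V_q(n, t) = 1 + 90 = 91.
Step 2: q^n = 7^15 = 4747561509943.
Step 3: Hamming bound ⌊q^n / V_q(n,t)⌋ = ⌊4747561509943/91⌋ = 52171005603.
Step 4: Compare |C| = 23146152599 to 52171005603: satisfied.
The claimed |C| lies below the Hamming bound.


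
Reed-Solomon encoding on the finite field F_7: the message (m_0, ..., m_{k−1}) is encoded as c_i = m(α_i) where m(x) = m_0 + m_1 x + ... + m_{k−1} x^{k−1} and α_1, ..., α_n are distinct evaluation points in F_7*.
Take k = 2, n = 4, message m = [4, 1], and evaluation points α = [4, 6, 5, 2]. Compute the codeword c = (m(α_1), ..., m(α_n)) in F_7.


c = [1, 3, 2, 6]

Message polynomial: m(x) = 4 + 1·x (mod 7).
For each evaluation point α_i, compute m(α_i) mod 7:
  α_1 = 4: Horner steps 1 → 1, so m(4) = 1.
  α_2 = 6: Horner steps 1 → 3, so m(6) = 3.
  α_3 = 5: Horner steps 1 → 2, so m(5) = 2.
  α_4 = 2: Horner steps 1 → 6, so m(2) = 6.
Codeword c = [1, 3, 2, 6] ∈ F_7^4.


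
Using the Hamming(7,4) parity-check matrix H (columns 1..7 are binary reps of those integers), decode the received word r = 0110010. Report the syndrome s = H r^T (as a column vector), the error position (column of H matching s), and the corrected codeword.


s = (1, 1, 1)^T, error position = 7, corrected codeword c = 0110011

Compute s = H r^T mod 2 one row at a time:
  s_1 = 0 + 0 + 1 + 0 = 1 ≡ 1 (mod 2).
  s_2 = 1 + 1 + 1 + 0 = 3 ≡ 1 (mod 2).
  s_3 = 0 + 1 + 0 + 0 = 1 ≡ 1 (mod 2).
s = (1, 1, 1)^T — this equals column 7 of H (binary 111), so error is at position 7.
Correct: flip bit 7 of r = 0110010 to get c = 0110011.


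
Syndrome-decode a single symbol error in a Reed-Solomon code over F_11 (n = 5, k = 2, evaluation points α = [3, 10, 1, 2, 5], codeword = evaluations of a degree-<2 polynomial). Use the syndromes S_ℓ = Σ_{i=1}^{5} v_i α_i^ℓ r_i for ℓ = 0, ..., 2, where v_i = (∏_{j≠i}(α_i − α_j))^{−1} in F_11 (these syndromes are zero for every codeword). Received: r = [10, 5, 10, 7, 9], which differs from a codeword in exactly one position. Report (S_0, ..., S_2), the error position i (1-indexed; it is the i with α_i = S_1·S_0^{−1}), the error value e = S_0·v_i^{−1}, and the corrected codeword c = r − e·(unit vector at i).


S = (1, 3, 9), error at position 1, error magnitude e = 6, c = [4, 5, 10, 7, 9].

Step 1: column multipliers v_i = (∏_{j≠i}(α_i − α_j))^{−1} mod 11.
  i = 1 (α = 3): (3−10)(3−1)(3−2)(3−5) = (−7)·2·1·(−2) = 28 ≡ 6, so v_1 = 6^{−1} = 2 (mod 11).
  i = 2 (α = 10): (10−3)(10−1)(10−2)(10−5) = 7·9·8·5 = 2520 ≡ 1, so v_2 = 1^{−1} = 1 (mod 11).
  i = 3 (α = 1): (1−3)(1−10)(1−2)(1−5) = (−2)·(−9)·(−1)·(−4) = 72 ≡ 6, so v_3 = 6^{−1} = 2 (mod 11).
  i = 4 (α = 2): (2−3)(2−10)(2−1)(2−5) = (−1)·(−8)·1·(−3) = −24 ≡ 9, so v_4 = 9^{−1} = 5 (mod 11).
  i = 5 (α = 5): (5−3)(5−10)(5−1)(5−2) = 2·(−5)·4·3 = −120 ≡ 1, so v_5 = 1^{−1} = 1 (mod 11).
  v = [2, 1, 2, 5, 1].
Step 2: syndromes of r = [10, 5, 10, 7, 9] (all sums mod 11).
  S_0 = Σ v_i r_i = 2·10 + 1·5 + 2·10 + 5·7 + 1·9 = 89 ≡ 1.
  S_1 = Σ v_i α_i r_i = 2·3·10 + 1·10·5 + 2·1·10 + 5·2·7 + 1·5·9 = 245 ≡ 3.
  α_i^2 mod 11 = [9, 1, 1, 4, 3].
  S_2 = Σ v_i α_i^2 r_i = 2·9·10 + 1·1·5 + 2·1·10 + 5·4·7 + 1·3·9 = 372 ≡ 9.
  S = (1, 3, 9) ≠ 0, so r is not a codeword (an error is present).
Step 3: locate the error. For a single error e at position i, S_ℓ = v_i·e·α_i^ℓ, so α_err = S_1/S_0.
  S_0^{−1} = 1^{−1} = 1 (mod 11), so α_err = 3·1 = 3 ≡ 3 = α_1. Error position i = 1.
  Consistency check: S_2/S_1 = 9·4 = 36 ≡ 3 = α_err ✓ (single-error assumption holds).
Step 4: error magnitude e = S_0/v_1 = S_0·∏_{j≠1}(α_1 − α_j) = 1·6 = 6 ≡ 6 (mod 11).
Step 5: correct position 1: c_1 = r_1 − e = 10 − 6 ≡ 4 (mod 11). Hence c = [4, 5, 10, 7, 9].
  Check: interpolating c through the α_i gives m(x) = 2 + 8·x (degree < 2) with m(α_i) = c_i for every i, so c is indeed a codeword.


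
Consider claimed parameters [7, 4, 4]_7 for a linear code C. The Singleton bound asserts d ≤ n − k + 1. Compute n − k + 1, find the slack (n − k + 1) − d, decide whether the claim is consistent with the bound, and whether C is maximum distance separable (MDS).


Singleton RHS = n − k + 1 = 4, slack = 0, bound satisfied, MDS.

Singleton bound: d ≤ n − k + 1.
Here n = 7, k = 4, so n − k + 1 = 4.
Given d = 4, check d ≤ 4: YES.
Slack = (n − k + 1) − d = 0.
The code is MDS (slack = 0).
Description: the claimed parameters are [7, 4, 4]_7; such a code would be MDS (meets Singleton bound).


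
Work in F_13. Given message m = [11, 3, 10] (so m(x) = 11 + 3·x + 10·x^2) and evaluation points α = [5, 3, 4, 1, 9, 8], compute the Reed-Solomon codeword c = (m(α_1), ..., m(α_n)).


c = [3, 6, 1, 11, 3, 12]

Message polynomial: m(x) = 11 + 3·x + 10·x^2 (mod 13).
For each evaluation point α_i, compute m(α_i) mod 13:
  α_1 = 5: Horner steps 10 → 1 → 3, so m(5) = 3.
  α_2 = 3: Horner steps 10 → 7 → 6, so m(3) = 6.
  α_3 = 4: Horner steps 10 → 4 → 1, so m(4) = 1.
  α_4 = 1: Horner steps 10 → 0 → 11, so m(1) = 11.
  α_5 = 9: Horner steps 10 → 2 → 3, so m(9) = 3.
  α_6 = 8: Horner steps 10 → 5 → 12, so m(8) = 12.
Codeword c = [3, 6, 1, 11, 3, 12] ∈ F_13^6.


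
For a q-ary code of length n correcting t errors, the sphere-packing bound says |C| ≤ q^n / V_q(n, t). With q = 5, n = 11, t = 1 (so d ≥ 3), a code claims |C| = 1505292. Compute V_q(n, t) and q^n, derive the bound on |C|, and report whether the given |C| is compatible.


V_q(n, t) = 45, q^n = 48828125, Hamming bound = 1085069, |C| = 1505292 > bound (violated).

Step 1: Compute V_q(n, t) = Σ_{j=0}^1 C(n, j) (q−1)^j.
  j = 0: C(11,0)·(4)^0 = 1·1 = 1.
  j = 1: C(11,1)·(4)^1 = 11·4 = 44.
  V_q(n, t) = 1 + 44 = 45.
Step 2: q^n = 5^11 = 48828125.
Step 3: Hamming bound ⌊q^n / V_q(n,t)⌋ = ⌊48828125/45⌋ = 1085069.
Step 4: Compare |C| = 1505292 to 1085069: violated.
The claimed |C| lies above the Hamming bound, so no 5-ary code of length 11 with d ≥ 3 can have 1505292 codewords.


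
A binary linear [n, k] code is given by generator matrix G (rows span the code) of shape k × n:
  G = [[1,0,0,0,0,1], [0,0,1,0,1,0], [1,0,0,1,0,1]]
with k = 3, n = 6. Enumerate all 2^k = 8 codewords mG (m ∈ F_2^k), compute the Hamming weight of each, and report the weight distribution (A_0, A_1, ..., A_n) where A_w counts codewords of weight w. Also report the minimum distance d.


Weight distribution: A_0 = 1, A_1 = 1, A_2 = 2, A_3 = 2, A_4 = 1, A_5 = 1. Minimum distance d = 1.

Enumerate all 2^3 = 8 messages m ∈ F_2^3.
For each, compute codeword c = mG in F_2^6, then tally its weight.
  m = 000 → c = 000000, weight = 0.
  m = 100 → c = 100001, weight = 2.
  m = 010 → c = 001010, weight = 2.
  m = 110 → c = 101011, weight = 4.
  m = 001 → c = 100101, weight = 3.
  m = 101 → c = 000100, weight = 1.
  m = 011 → c = 101111, weight = 5.
  m = 111 → c = 001110, weight = 3.
Tally weights:
  weight 0: 1 codewords.
  weight 1: 1 codewords.
  weight 2: 2 codewords.
  weight 3: 2 codewords.
  weight 4: 1 codewords.
  weight 5: 1 codewords.
Minimum distance d = smallest w > 0 with A_w > 0 = 1.
Sanity: Σ A_w = 8 = 2^3 = 8 ✓.


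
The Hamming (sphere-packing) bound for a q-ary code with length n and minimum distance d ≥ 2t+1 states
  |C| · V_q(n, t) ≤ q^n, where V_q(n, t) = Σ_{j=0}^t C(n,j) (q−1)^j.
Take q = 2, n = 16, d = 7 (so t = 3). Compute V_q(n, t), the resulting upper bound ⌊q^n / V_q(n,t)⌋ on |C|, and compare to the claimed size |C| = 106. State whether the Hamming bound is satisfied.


V_q(n, t) = 697, q^n = 65536, Hamming bound = 94, |C| = 106 > bound (violated).

Step 1: Compute V_q(n, t) = Σ_{j=0}^3 C(n, j) (q−1)^j.
  j = 0: C(16,0)·(1)^0 = 1·1 = 1.
  j = 1: C(16,1)·(1)^1 = 16·1 = 16.
  j = 2: C(16,2)·(1)^2 = 120·1 = 120.
  j = 3: C(16,3)·(1)^3 = 560·1 = 560.
  V_q(n, t) = 1 + 16 + 120 + 560 = 697.
Step 2: q^n = 2^16 = 65536.
Step 3: Hamming bound ⌊q^n / V_q(n,t)⌋ = ⌊65536/697⌋ = 94.
Step 4: Compare |C| = 106 to 94: violated.
The claimed |C| lies above the Hamming bound, so no 2-ary code of length 16 with d ≥ 7 can have 106 codewords.


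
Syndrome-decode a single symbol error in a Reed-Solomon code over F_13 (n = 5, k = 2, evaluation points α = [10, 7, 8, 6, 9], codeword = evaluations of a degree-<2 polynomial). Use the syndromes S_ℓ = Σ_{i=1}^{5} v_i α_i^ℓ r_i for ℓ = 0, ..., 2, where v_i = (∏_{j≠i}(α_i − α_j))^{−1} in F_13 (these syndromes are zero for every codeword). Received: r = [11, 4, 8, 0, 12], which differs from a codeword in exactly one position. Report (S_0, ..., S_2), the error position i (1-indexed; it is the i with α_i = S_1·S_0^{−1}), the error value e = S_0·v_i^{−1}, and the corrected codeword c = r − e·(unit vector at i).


S = (9, 12, 3), error at position 1, error magnitude e = 8, c = [3, 4, 8, 0, 12].

Step 1: column multipliers v_i = (∏_{j≠i}(α_i − α_j))^{−1} mod 13.
  i = 1 (α = 10): (10−7)(10−8)(10−6)(10−9) = 3·2·4·1 = 24 ≡ 11, so v_1 = 11^{−1} = 6 (mod 13).
  i = 2 (α = 7): (7−10)(7−8)(7−6)(7−9) = (−3)·(−1)·1·(−2) = −6 ≡ 7, so v_2 = 7^{−1} = 2 (mod 13).
  i = 3 (α = 8): (8−10)(8−7)(8−6)(8−9) = (−2)·1·2·(−1) = 4 ≡ 4, so v_3 = 4^{−1} = 10 (mod 13).
  i = 4 (α = 6): (6−10)(6−7)(6−8)(6−9) = (−4)·(−1)·(−2)·(−3) = 24 ≡ 11, so v_4 = 11^{−1} = 6 (mod 13).
  i = 5 (α = 9): (9−10)(9−7)(9−8)(9−6) = (−1)·2·1·3 = −6 ≡ 7, so v_5 = 7^{−1} = 2 (mod 13).
  v = [6, 2, 10, 6, 2].
Step 2: syndromes of r = [11, 4, 8, 0, 12] (all sums mod 13).
  S_0 = Σ v_i r_i = 6·11 + 2·4 + 10·8 + 6·0 + 2·12 = 178 ≡ 9.
  S_1 = Σ v_i α_i r_i = 6·10·11 + 2·7·4 + 10·8·8 + 6·6·0 + 2·9·12 = 1572 ≡ 12.
  α_i^2 mod 13 = [9, 10, 12, 10, 3].
  S_2 = Σ v_i α_i^2 r_i = 6·9·11 + 2·10·4 + 10·12·8 + 6·10·0 + 2·3·12 = 1706 ≡ 3.
  S = (9, 12, 3) ≠ 0, so r is not a codeword (an error is present).
Step 3: locate the error. For a single error e at position i, S_ℓ = v_i·e·α_i^ℓ, so α_err = S_1/S_0.
  S_0^{−1} = 9^{−1} = 3 (mod 13), so α_err = 12·3 = 36 ≡ 10 = α_1. Error position i = 1.
  Consistency check: S_2/S_1 = 3·12 = 36 ≡ 10 = α_err ✓ (single-error assumption holds).
Step 4: error magnitude e = S_0/v_1 = S_0·∏_{j≠1}(α_1 − α_j) = 9·11 = 99 ≡ 8 (mod 13).
Step 5: correct position 1: c_1 = r_1 − e = 11 − 8 ≡ 3 (mod 13). Hence c = [3, 4, 8, 0, 12].
  Check: interpolating c through the α_i gives m(x) = 2 + 4·x (degree < 2) with m(α_i) = c_i for every i, so c is indeed a codeword.


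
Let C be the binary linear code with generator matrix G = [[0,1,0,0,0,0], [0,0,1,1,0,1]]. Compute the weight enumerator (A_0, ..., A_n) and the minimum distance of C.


Weight distribution: A_0 = 1, A_1 = 1, A_3 = 1, A_4 = 1. Minimum distance d = 1.

Enumerate all 2^2 = 4 messages m ∈ F_2^2.
For each, compute codeword c = mG in F_2^6, then tally its weight.
  m = 00 → c = 000000, weight = 0.
  m = 10 → c = 010000, weight = 1.
  m = 01 → c = 001101, weight = 3.
  m = 11 → c = 011101, weight = 4.
Tally weights:
  weight 0: 1 codewords.
  weight 1: 1 codewords.
  weight 3: 1 codewords.
  weight 4: 1 codewords.
Minimum distance d = smallest w > 0 with A_w > 0 = 1.
Sanity: Σ A_w = 4 = 2^2 = 4 ✓.


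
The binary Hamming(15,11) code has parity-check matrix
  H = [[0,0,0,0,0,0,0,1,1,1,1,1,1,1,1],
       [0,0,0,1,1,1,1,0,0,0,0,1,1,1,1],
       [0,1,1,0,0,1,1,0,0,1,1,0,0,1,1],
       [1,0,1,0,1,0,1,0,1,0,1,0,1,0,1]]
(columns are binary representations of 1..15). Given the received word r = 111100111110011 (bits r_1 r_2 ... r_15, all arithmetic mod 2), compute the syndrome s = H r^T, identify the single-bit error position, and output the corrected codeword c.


s = (0, 0, 1, 0)^T, error position = 2, corrected codeword c = 101100111110011

Compute s = H r^T mod 2 one row at a time:
  s_1 = 1 + 1 + 1 + 1 + 0 + 0 + 1 + 1 = 6 ≡ 0 (mod 2).
  s_2 = 1 + 0 + 0 + 1 + 0 + 0 + 1 + 1 = 4 ≡ 0 (mod 2).
  s_3 = 1 + 1 + 0 + 1 + 1 + 1 + 1 + 1 = 7 ≡ 1 (mod 2).
  s_4 = 1 + 1 + 0 + 1 + 1 + 1 + 0 + 1 = 6 ≡ 0 (mod 2).
s = (0, 0, 1, 0)^T — this equals column 2 of H (binary 0010), so error is at position 2.
Correct: flip bit 2 of r = 111100111110011 to get c = 101100111110011.


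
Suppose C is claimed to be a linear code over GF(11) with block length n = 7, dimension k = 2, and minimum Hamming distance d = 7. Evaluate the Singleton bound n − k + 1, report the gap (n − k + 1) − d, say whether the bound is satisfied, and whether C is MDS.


Singleton RHS = n − k + 1 = 6, slack = -1, bound violated (no such code; not MDS).

Singleton bound: d ≤ n − k + 1.
Here n = 7, k = 2, so n − k + 1 = 6.
Given d = 7, check d ≤ 6: NO.
Slack = (n − k + 1) − d = -1.
The slack is negative: d = 7 exceeds n − k + 1 = 6 by 1, so the Singleton bound is violated and no linear [7, 2, 7]_11 code can exist. In particular it is not MDS (MDS requires d = n − k + 1 exactly).
Description: the claimed parameters are [7, 2, 7]_11; such a code would be impossible (violates the Singleton bound).


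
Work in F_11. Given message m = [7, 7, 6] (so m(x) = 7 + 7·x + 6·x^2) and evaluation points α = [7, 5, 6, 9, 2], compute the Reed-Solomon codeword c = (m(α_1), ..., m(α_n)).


c = [9, 5, 1, 6, 1]

Message polynomial: m(x) = 7 + 7·x + 6·x^2 (mod 11).
For each evaluation point α_i, compute m(α_i) mod 11:
  α_1 = 7: Horner steps 6 → 5 → 9, so m(7) = 9.
  α_2 = 5: Horner steps 6 → 4 → 5, so m(5) = 5.
  α_3 = 6: Horner steps 6 → 10 → 1, so m(6) = 1.
  α_4 = 9: Horner steps 6 → 6 → 6, so m(9) = 6.
  α_5 = 2: Horner steps 6 → 8 → 1, so m(2) = 1.
Codeword c = [9, 5, 1, 6, 1] ∈ F_11^5.


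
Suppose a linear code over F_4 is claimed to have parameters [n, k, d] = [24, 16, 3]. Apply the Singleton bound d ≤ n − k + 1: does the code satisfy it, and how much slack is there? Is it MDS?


Singleton RHS = n − k + 1 = 9, slack = 6, bound satisfied, not MDS.

Singleton bound: d ≤ n − k + 1.
Here n = 24, k = 16, so n − k + 1 = 9.
Given d = 3, check d ≤ 9: YES.
Slack = (n − k + 1) − d = 6.
The code is NOT MDS (slack = 6 > 0).
Description: the claimed parameters are [24, 16, 3]_4; such a code would be non-MDS.


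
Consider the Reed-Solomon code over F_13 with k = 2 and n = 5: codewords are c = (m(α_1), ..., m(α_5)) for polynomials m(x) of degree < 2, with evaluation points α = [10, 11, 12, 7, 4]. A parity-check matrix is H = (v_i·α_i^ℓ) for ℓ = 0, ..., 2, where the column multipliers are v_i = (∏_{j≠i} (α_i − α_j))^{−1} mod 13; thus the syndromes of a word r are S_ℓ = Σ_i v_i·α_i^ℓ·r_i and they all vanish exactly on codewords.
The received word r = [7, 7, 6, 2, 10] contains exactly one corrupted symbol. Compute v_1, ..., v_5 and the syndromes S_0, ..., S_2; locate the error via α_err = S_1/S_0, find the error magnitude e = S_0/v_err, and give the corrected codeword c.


S = (3, 7, 12), error at position 2, error magnitude e = 7, c = [7, 0, 6, 2, 10].

Step 1: column multipliers v_i = (∏_{j≠i}(α_i − α_j))^{−1} mod 13.
  i = 1 (α = 10): (10−11)(10−12)(10−7)(10−4) = (−1)·(−2)·3·6 = 36 ≡ 10, so v_1 = 10^{−1} = 4 (mod 13).
  i = 2 (α = 11): (11−10)(11−12)(11−7)(11−4) = 1·(−1)·4·7 = −28 ≡ 11, so v_2 = 11^{−1} = 6 (mod 13).
  i = 3 (α = 12): (12−10)(12−11)(12−7)(12−4) = 2·1·5·8 = 80 ≡ 2, so v_3 = 2^{−1} = 7 (mod 13).
  i = 4 (α = 7): (7−10)(7−11)(7−12)(7−4) = (−3)·(−4)·(−5)·3 = −180 ≡ 2, so v_4 = 2^{−1} = 7 (mod 13).
  i = 5 (α = 4): (4−10)(4−11)(4−12)(4−7) = (−6)·(−7)·(−8)·(−3) = 1008 ≡ 7, so v_5 = 7^{−1} = 2 (mod 13).
  v = [4, 6, 7, 7, 2].
Step 2: syndromes of r = [7, 7, 6, 2, 10] (all sums mod 13).
  S_0 = Σ v_i r_i = 4·7 + 6·7 + 7·6 + 7·2 + 2·10 = 146 ≡ 3.
  S_1 = Σ v_i α_i r_i = 4·10·7 + 6·11·7 + 7·12·6 + 7·7·2 + 2·4·10 = 1424 ≡ 7.
  α_i^2 mod 13 = [9, 4, 1, 10, 3].
  S_2 = Σ v_i α_i^2 r_i = 4·9·7 + 6·4·7 + 7·1·6 + 7·10·2 + 2·3·10 = 662 ≡ 12.
  S = (3, 7, 12) ≠ 0, so r is not a codeword (an error is present).
Step 3: locate the error. For a single error e at position i, S_ℓ = v_i·e·α_i^ℓ, so α_err = S_1/S_0.
  S_0^{−1} = 3^{−1} = 9 (mod 13), so α_err = 7·9 = 63 ≡ 11 = α_2. Error position i = 2.
  Consistency check: S_2/S_1 = 12·2 = 24 ≡ 11 = α_err ✓ (single-error assumption holds).
Step 4: error magnitude e = S_0/v_2 = S_0·∏_{j≠2}(α_2 − α_j) = 3·11 = 33 ≡ 7 (mod 13).
Step 5: correct position 2: c_2 = r_2 − e = 7 − 7 ≡ 0 (mod 13). Hence c = [7, 0, 6, 2, 10].
  Check: interpolating c through the α_i gives m(x) = 12 + 6·x (degree < 2) with m(α_i) = c_i for every i, so c is indeed a codeword.


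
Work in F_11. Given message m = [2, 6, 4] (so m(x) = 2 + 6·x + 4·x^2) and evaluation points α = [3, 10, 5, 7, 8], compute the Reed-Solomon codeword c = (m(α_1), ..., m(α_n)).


c = [1, 0, 0, 9, 9]

Message polynomial: m(x) = 2 + 6·x + 4·x^2 (mod 11).
For each evaluation point α_i, compute m(α_i) mod 11:
  α_1 = 3: Horner steps 4 → 7 → 1, so m(3) = 1.
  α_2 = 10: Horner steps 4 → 2 → 0, so m(10) = 0.
  α_3 = 5: Horner steps 4 → 4 → 0, so m(5) = 0.
  α_4 = 7: Horner steps 4 → 1 → 9, so m(7) = 9.
  α_5 = 8: Horner steps 4 → 5 → 9, so m(8) = 9.
Codeword c = [1, 0, 0, 9, 9] ∈ F_11^5.


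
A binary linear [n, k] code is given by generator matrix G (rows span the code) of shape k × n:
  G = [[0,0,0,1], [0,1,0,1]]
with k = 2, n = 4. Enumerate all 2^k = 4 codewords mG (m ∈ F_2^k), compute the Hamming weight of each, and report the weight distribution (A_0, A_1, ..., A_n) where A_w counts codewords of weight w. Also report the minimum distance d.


Weight distribution: A_0 = 1, A_1 = 2, A_2 = 1. Minimum distance d = 1.

Enumerate all 2^2 = 4 messages m ∈ F_2^2.
For each, compute codeword c = mG in F_2^4, then tally its weight.
  m = 00 → c = 0000, weight = 0.
  m = 10 → c = 0001, weight = 1.
  m = 01 → c = 0101, weight = 2.
  m = 11 → c = 0100, weight = 1.
Tally weights:
  weight 0: 1 codewords.
  weight 1: 2 codewords.
  weight 2: 1 codewords.
Minimum distance d = smallest w > 0 with A_w > 0 = 1.
Sanity: Σ A_w = 4 = 2^2 = 4 ✓.


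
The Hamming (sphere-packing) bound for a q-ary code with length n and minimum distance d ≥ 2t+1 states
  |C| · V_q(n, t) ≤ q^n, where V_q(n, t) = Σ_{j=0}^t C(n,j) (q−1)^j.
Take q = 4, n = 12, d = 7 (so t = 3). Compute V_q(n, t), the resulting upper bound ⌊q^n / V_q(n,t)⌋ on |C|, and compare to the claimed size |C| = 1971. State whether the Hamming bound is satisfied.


V_q(n, t) = 6571, q^n = 16777216, Hamming bound = 2553, |C| = 1971 ≤ bound (satisfied).

Step 1: Compute V_q(n, t) = Σ_{j=0}^3 C(n, j) (q−1)^j.
  j = 0: C(12,0)·(3)^0 = 1·1 = 1.
  j = 1: C(12,1)·(3)^1 = 12·3 = 36.
  j = 2: C(12,2)·(3)^2 = 66·9 = 594.
  j = 3: C(12,3)·(3)^3 = 220·27 = 5940.
  V_q(n, t) = 1 + 36 + 594 + 5940 = 6571.
Step 2: q^n = 4^12 = 16777216.
Step 3: Hamming bound ⌊q^n / V_q(n,t)⌋ = ⌊16777216/6571⌋ = 2553.
Step 4: Compare |C| = 1971 to 2553: satisfied.
The claimed |C| lies below the Hamming bound.


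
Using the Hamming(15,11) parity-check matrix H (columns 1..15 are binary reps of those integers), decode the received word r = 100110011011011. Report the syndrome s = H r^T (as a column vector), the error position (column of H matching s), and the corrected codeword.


s = (0, 1, 1, 1)^T, error position = 7, corrected codeword c = 100110111011011

Compute s = H r^T mod 2 one row at a time:
  s_1 = 1 + 1 + 0 + 1 + 1 + 0 + 1 + 1 = 6 ≡ 0 (mod 2).
  s_2 = 1 + 1 + 0 + 0 + 1 + 0 + 1 + 1 = 5 ≡ 1 (mod 2).
  s_3 = 0 + 0 + 0 + 0 + 0 + 1 + 1 + 1 = 3 ≡ 1 (mod 2).
  s_4 = 1 + 0 + 1 + 0 + 1 + 1 + 0 + 1 = 5 ≡ 1 (mod 2).
s = (0, 1, 1, 1)^T — this equals column 7 of H (binary 0111), so error is at position 7.
Correct: flip bit 7 of r = 100110011011011 to get c = 100110111011011.


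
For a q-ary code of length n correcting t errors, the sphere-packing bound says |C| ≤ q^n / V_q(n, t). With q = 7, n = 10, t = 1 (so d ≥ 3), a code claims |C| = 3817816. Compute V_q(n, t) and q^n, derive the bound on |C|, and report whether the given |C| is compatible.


V_q(n, t) = 61, q^n = 282475249, Hamming bound = 4630741, |C| = 3817816 ≤ bound (satisfied).

Step 1: Compute V_q(n, t) = Σ_{j=0}^1 C(n, j) (q−1)^j.
  j = 0: C(10,0)·(6)^0 = 1·1 = 1.
  j = 1: C(10,1)·(6)^1 = 10·6 = 60.
  V_q(n, t) = 1 + 60 = 61.
Step 2: q^n = 7^10 = 282475249.
Step 3: Hamming bound ⌊q^n / V_q(n,t)⌋ = ⌊282475249/61⌋ = 4630741.
Step 4: Compare |C| = 3817816 to 4630741: satisfied.
The claimed |C| lies below the Hamming bound.


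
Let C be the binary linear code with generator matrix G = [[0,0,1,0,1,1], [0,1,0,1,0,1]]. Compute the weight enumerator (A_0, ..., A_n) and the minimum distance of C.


Weight distribution: A_0 = 1, A_3 = 2, A_4 = 1. Minimum distance d = 3.

Enumerate all 2^2 = 4 messages m ∈ F_2^2.
For each, compute codeword c = mG in F_2^6, then tally its weight.
  m = 00 → c = 000000, weight = 0.
  m = 10 → c = 001011, weight = 3.
  m = 01 → c = 010101, weight = 3.
  m = 11 → c = 011110, weight = 4.
Tally weights:
  weight 0: 1 codewords.
  weight 3: 2 codewords.
  weight 4: 1 codewords.
Minimum distance d = smallest w > 0 with A_w > 0 = 3.
Sanity: Σ A_w = 4 = 2^2 = 4 ✓.


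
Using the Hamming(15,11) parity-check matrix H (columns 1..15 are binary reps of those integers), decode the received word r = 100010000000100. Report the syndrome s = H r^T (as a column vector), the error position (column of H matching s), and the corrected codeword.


s = (1, 0, 0, 1)^T, error position = 9, corrected codeword c = 100010001000100

Compute s = H r^T mod 2 one row at a time:
  s_1 = 0 + 0 + 0 + 0 + 0 + 1 + 0 + 0 = 1 ≡ 1 (mod 2).
  s_2 = 0 + 1 + 0 + 0 + 0 + 1 + 0 + 0 = 2 ≡ 0 (mod 2).
  s_3 = 0 + 0 + 0 + 0 + 0 + 0 + 0 + 0 = 0 ≡ 0 (mod 2).
  s_4 = 1 + 0 + 1 + 0 + 0 + 0 + 1 + 0 = 3 ≡ 1 (mod 2).
s = (1, 0, 0, 1)^T — this equals column 9 of H (binary 1001), so error is at position 9.
Correct: flip bit 9 of r = 100010000000100 to get c = 100010001000100.


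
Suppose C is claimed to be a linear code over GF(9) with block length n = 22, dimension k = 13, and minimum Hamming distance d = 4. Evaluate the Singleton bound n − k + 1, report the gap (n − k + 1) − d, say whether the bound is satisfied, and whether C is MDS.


Singleton RHS = n − k + 1 = 10, slack = 6, bound satisfied, not MDS.

Singleton bound: d ≤ n − k + 1.
Here n = 22, k = 13, so n − k + 1 = 10.
Given d = 4, check d ≤ 10: YES.
Slack = (n − k + 1) − d = 6.
The code is NOT MDS (slack = 6 > 0).
Description: the claimed parameters are [22, 13, 4]_9; such a code would be non-MDS.


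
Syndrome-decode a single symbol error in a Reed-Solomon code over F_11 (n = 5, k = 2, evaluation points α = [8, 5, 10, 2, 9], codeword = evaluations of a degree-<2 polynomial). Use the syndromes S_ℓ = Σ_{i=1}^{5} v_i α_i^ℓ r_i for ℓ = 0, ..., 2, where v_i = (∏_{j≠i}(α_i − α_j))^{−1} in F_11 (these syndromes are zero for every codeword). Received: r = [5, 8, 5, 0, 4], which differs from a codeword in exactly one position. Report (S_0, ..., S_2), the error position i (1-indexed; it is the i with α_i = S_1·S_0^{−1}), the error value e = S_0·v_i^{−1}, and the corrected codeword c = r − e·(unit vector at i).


S = (8, 3, 8), error at position 3, error magnitude e = 2, c = [5, 8, 3, 0, 4].

Step 1: column multipliers v_i = (∏_{j≠i}(α_i − α_j))^{−1} mod 11.
  i = 1 (α = 8): (8−5)(8−10)(8−2)(8−9) = 3·(−2)·6·(−1) = 36 ≡ 3, so v_1 = 3^{−1} = 4 (mod 11).
  i = 2 (α = 5): (5−8)(5−10)(5−2)(5−9) = (−3)·(−5)·3·(−4) = −180 ≡ 7, so v_2 = 7^{−1} = 8 (mod 11).
  i = 3 (α = 10): (10−8)(10−5)(10−2)(10−9) = 2·5·8·1 = 80 ≡ 3, so v_3 = 3^{−1} = 4 (mod 11).
  i = 4 (α = 2): (2−8)(2−5)(2−10)(2−9) = (−6)·(−3)·(−8)·(−7) = 1008 ≡ 7, so v_4 = 7^{−1} = 8 (mod 11).
  i = 5 (α = 9): (9−8)(9−5)(9−10)(9−2) = 1·4·(−1)·7 = −28 ≡ 5, so v_5 = 5^{−1} = 9 (mod 11).
  v = [4, 8, 4, 8, 9].
Step 2: syndromes of r = [5, 8, 5, 0, 4] (all sums mod 11).
  S_0 = Σ v_i r_i = 4·5 + 8·8 + 4·5 + 8·0 + 9·4 = 140 ≡ 8.
  S_1 = Σ v_i α_i r_i = 4·8·5 + 8·5·8 + 4·10·5 + 8·2·0 + 9·9·4 = 1004 ≡ 3.
  α_i^2 mod 11 = [9, 3, 1, 4, 4].
  S_2 = Σ v_i α_i^2 r_i = 4·9·5 + 8·3·8 + 4·1·5 + 8·4·0 + 9·4·4 = 536 ≡ 8.
  S = (8, 3, 8) ≠ 0, so r is not a codeword (an error is present).
Step 3: locate the error. For a single error e at position i, S_ℓ = v_i·e·α_i^ℓ, so α_err = S_1/S_0.
  S_0^{−1} = 8^{−1} = 7 (mod 11), so α_err = 3·7 = 21 ≡ 10 = α_3. Error position i = 3.
  Consistency check: S_2/S_1 = 8·4 = 32 ≡ 10 = α_err ✓ (single-error assumption holds).
Step 4: error magnitude e = S_0/v_3 = S_0·∏_{j≠3}(α_3 − α_j) = 8·3 = 24 ≡ 2 (mod 11).
Step 5: correct position 3: c_3 = r_3 − e = 5 − 2 ≡ 3 (mod 11). Hence c = [5, 8, 3, 0, 4].
  Check: interpolating c through the α_i gives m(x) = 2 + 10·x (degree < 2) with m(α_i) = c_i for every i, so c is indeed a codeword.


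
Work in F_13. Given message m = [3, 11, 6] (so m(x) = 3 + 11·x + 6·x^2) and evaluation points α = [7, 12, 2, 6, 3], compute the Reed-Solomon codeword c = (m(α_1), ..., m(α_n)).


c = [10, 11, 10, 12, 12]

Message polynomial: m(x) = 3 + 11·x + 6·x^2 (mod 13).
For each evaluation point α_i, compute m(α_i) mod 13:
  α_1 = 7: Horner steps 6 → 1 → 10, so m(7) = 10.
  α_2 = 12: Horner steps 6 → 5 → 11, so m(12) = 11.
  α_3 = 2: Horner steps 6 → 10 → 10, so m(2) = 10.
  α_4 = 6: Horner steps 6 → 8 → 12, so m(6) = 12.
  α_5 = 3: Horner steps 6 → 3 → 12, so m(3) = 12.
Codeword c = [10, 11, 10, 12, 12] ∈ F_13^5.


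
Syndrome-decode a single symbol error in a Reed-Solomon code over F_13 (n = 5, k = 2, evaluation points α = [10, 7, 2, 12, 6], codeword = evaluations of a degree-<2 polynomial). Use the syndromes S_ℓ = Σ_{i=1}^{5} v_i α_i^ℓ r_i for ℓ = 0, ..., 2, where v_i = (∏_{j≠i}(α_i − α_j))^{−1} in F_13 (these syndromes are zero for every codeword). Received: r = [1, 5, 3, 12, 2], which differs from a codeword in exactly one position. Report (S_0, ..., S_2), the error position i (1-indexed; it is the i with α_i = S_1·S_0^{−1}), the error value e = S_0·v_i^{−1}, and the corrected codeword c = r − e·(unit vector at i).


S = (9, 4, 9), error at position 4, error magnitude e = 5, c = [1, 5, 3, 7, 2].

Step 1: column multipliers v_i = (∏_{j≠i}(α_i − α_j))^{−1} mod 13.
  i = 1 (α = 10): (10−7)(10−2)(10−12)(10−6) = 3·8·(−2)·4 = −192 ≡ 3, so v_1 = 3^{−1} = 9 (mod 13).
  i = 2 (α = 7): (7−10)(7−2)(7−12)(7−6) = (−3)·5·(−5)·1 = 75 ≡ 10, so v_2 = 10^{−1} = 4 (mod 13).
  i = 3 (α = 2): (2−10)(2−7)(2−12)(2−6) = (−8)·(−5)·(−10)·(−4) = 1600 ≡ 1, so v_3 = 1^{−1} = 1 (mod 13).
  i = 4 (α = 12): (12−10)(12−7)(12−2)(12−6) = 2·5·10·6 = 600 ≡ 2, so v_4 = 2^{−1} = 7 (mod 13).
  i = 5 (α = 6): (6−10)(6−7)(6−2)(6−12) = (−4)·(−1)·4·(−6) = −96 ≡ 8, so v_5 = 8^{−1} = 5 (mod 13).
  v = [9, 4, 1, 7, 5].
Step 2: syndromes of r = [1, 5, 3, 12, 2] (all sums mod 13).
  S_0 = Σ v_i r_i = 9·1 + 4·5 + 1·3 + 7·12 + 5·2 = 126 ≡ 9.
  S_1 = Σ v_i α_i r_i = 9·10·1 + 4·7·5 + 1·2·3 + 7·12·12 + 5·6·2 = 1304 ≡ 4.
  α_i^2 mod 13 = [9, 10, 4, 1, 10].
  S_2 = Σ v_i α_i^2 r_i = 9·9·1 + 4·10·5 + 1·4·3 + 7·1·12 + 5·10·2 = 477 ≡ 9.
  S = (9, 4, 9) ≠ 0, so r is not a codeword (an error is present).
Step 3: locate the error. For a single error e at position i, S_ℓ = v_i·e·α_i^ℓ, so α_err = S_1/S_0.
  S_0^{−1} = 9^{−1} = 3 (mod 13), so α_err = 4·3 = 12 ≡ 12 = α_4. Error position i = 4.
  Consistency check: S_2/S_1 = 9·10 = 90 ≡ 12 = α_err ✓ (single-error assumption holds).
Step 4: error magnitude e = S_0/v_4 = S_0·∏_{j≠4}(α_4 − α_j) = 9·2 = 18 ≡ 5 (mod 13).
Step 5: correct position 4: c_4 = r_4 − e = 12 − 5 ≡ 7 (mod 13). Hence c = [1, 5, 3, 7, 2].
  Check: interpolating c through the α_i gives m(x) = 10 + 3·x (degree < 2) with m(α_i) = c_i for every i, so c is indeed a codeword.


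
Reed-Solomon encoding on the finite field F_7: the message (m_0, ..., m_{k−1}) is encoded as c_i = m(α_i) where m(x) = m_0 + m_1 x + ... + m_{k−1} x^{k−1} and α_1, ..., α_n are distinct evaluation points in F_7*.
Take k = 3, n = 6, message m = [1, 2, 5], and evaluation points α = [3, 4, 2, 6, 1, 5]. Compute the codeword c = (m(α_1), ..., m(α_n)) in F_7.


c = [3, 5, 4, 4, 1, 3]

Message polynomial: m(x) = 1 + 2·x + 5·x^2 (mod 7).
For each evaluation point α_i, compute m(α_i) mod 7:
  α_1 = 3: Horner steps 5 → 3 → 3, so m(3) = 3.
  α_2 = 4: Horner steps 5 → 1 → 5, so m(4) = 5.
  α_3 = 2: Horner steps 5 → 5 → 4, so m(2) = 4.
  α_4 = 6: Horner steps 5 → 4 → 4, so m(6) = 4.
  α_5 = 1: Horner steps 5 → 0 → 1, so m(1) = 1.
  α_6 = 5: Horner steps 5 → 6 → 3, so m(5) = 3.
Codeword c = [3, 5, 4, 4, 1, 3] ∈ F_7^6.


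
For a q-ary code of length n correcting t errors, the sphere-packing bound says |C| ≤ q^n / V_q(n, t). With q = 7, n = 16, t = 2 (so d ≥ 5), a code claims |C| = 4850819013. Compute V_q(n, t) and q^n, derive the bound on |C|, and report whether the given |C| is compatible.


V_q(n, t) = 4417, q^n = 33232930569601, Hamming bound = 7523869270, |C| = 4850819013 ≤ bound (satisfied).

Step 1: Compute V_q(n, t) = Σ_{j=0}^2 C(n, j) (q−1)^j.
  j = 0: C(16,0)·(6)^0 = 1·1 = 1.
  j = 1: C(16,1)·(6)^1 = 16·6 = 96.
  j = 2: C(16,2)·(6)^2 = 120·36 = 4320.
  V_q(n, t) = 1 + 96 + 4320 = 4417.
Step 2: q^n = 7^16 = 33232930569601.
Step 3: Hamming bound ⌊q^n / V_q(n,t)⌋ = ⌊33232930569601/4417⌋ = 7523869270.
Step 4: Compare |C| = 4850819013 to 7523869270: satisfied.
The claimed |C| lies below the Hamming bound.


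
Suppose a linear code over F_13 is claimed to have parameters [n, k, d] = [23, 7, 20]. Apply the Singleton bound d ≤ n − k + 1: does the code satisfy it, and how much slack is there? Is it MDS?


Singleton RHS = n − k + 1 = 17, slack = -3, bound violated (no such code; not MDS).

Singleton bound: d ≤ n − k + 1.
Here n = 23, k = 7, so n − k + 1 = 17.
Given d = 20, check d ≤ 17: NO.
Slack = (n − k + 1) − d = -3.
The slack is negative: d = 20 exceeds n − k + 1 = 17 by 3, so the Singleton bound is violated and no linear [23, 7, 20]_13 code can exist. In particular it is not MDS (MDS requires d = n − k + 1 exactly).
Description: the claimed parameters are [23, 7, 20]_13; such a code would be impossible (violates the Singleton bound).


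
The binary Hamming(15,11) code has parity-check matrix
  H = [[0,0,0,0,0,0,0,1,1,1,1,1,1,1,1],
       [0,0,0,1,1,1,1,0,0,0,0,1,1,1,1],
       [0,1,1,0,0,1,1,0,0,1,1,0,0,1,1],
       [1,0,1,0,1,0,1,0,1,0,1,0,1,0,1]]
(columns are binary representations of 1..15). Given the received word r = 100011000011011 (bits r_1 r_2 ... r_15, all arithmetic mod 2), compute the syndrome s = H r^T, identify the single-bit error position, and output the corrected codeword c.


s = (0, 1, 0, 0)^T, error position = 4, corrected codeword c = 100111000011011

Compute s = H r^T mod 2 one row at a time:
  s_1 = 0 + 0 + 0 + 1 + 1 + 0 + 1 + 1 = 4 ≡ 0 (mod 2).
  s_2 = 0 + 1 + 1 + 0 + 1 + 0 + 1 + 1 = 5 ≡ 1 (mod 2).
  s_3 = 0 + 0 + 1 + 0 + 0 + 1 + 1 + 1 = 4 ≡ 0 (mod 2).
  s_4 = 1 + 0 + 1 + 0 + 0 + 1 + 0 + 1 = 4 ≡ 0 (mod 2).
s = (0, 1, 0, 0)^T — this equals column 4 of H (binary 0100), so error is at position 4.
Correct: flip bit 4 of r = 100011000011011 to get c = 100111000011011.


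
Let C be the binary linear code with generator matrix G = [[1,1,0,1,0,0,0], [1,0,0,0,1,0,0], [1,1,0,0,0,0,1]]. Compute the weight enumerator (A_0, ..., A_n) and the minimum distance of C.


Weight distribution: A_0 = 1, A_2 = 2, A_3 = 4, A_4 = 1. Minimum distance d = 2.

Enumerate all 2^3 = 8 messages m ∈ F_2^3.
For each, compute codeword c = mG in F_2^7, then tally its weight.
  m = 000 → c = 0000000, weight = 0.
  m = 100 → c = 1101000, weight = 3.
  m = 010 → c = 1000100, weight = 2.
  m = 110 → c = 0101100, weight = 3.
  m = 001 → c = 1100001, weight = 3.
  m = 101 → c = 0001001, weight = 2.
  m = 011 → c = 0100101, weight = 3.
  m = 111 → c = 1001101, weight = 4.
Tally weights:
  weight 0: 1 codewords.
  weight 2: 2 codewords.
  weight 3: 4 codewords.
  weight 4: 1 codewords.
Minimum distance d = smallest w > 0 with A_w > 0 = 2.
Sanity: Σ A_w = 8 = 2^3 = 8 ✓.


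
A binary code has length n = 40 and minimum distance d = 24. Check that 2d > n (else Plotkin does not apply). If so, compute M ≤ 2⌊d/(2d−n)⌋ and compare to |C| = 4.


Plotkin bound M ≤ 6; given |C| = 4 ≤ bound (satisfied).

Check applicability: 2d = 48, n = 40.
2d − n = 8 > 0, so Plotkin applies.
Compute d/(2d−n) = 24/8 ≈ 3.0000.
⌊d/(2d−n)⌋ = 3.
Plotkin bound: M ≤ 2·3 = 6.
Given |C| = 4, check: satisfied.
This |C| is below the Plotkin bound.


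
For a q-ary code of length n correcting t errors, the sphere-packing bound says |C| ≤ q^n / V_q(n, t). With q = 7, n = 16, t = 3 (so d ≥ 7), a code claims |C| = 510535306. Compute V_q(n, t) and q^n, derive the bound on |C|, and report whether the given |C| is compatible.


V_q(n, t) = 125377, q^n = 33232930569601, Hamming bound = 265064011, |C| = 510535306 > bound (violated).

Step 1: Compute V_q(n, t) = Σ_{j=0}^3 C(n, j) (q−1)^j.
  j = 0: C(16,0)·(6)^0 = 1·1 = 1.
  j = 1: C(16,1)·(6)^1 = 16·6 = 96.
  j = 2: C(16,2)·(6)^2 = 120·36 = 4320.
  j = 3: C(16,3)·(6)^3 = 560·216 = 120960.
  V_q(n, t) = 1 + 96 + 4320 + 120960 = 125377.
Step 2: q^n = 7^16 = 33232930569601.
Step 3: Hamming bound ⌊q^n / V_q(n,t)⌋ = ⌊33232930569601/125377⌋ = 265064011.
Step 4: Compare |C| = 510535306 to 265064011: violated.
The claimed |C| lies above the Hamming bound, so no 7-ary code of length 16 with d ≥ 7 can have 510535306 codewords.


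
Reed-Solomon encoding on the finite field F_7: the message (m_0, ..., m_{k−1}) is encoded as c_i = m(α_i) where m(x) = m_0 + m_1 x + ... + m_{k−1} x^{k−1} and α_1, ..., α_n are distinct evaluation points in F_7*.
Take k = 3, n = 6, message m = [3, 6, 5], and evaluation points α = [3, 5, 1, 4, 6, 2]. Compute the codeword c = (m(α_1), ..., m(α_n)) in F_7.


c = [3, 4, 0, 2, 2, 0]

Message polynomial: m(x) = 3 + 6·x + 5·x^2 (mod 7).
For each evaluation point α_i, compute m(α_i) mod 7:
  α_1 = 3: Horner steps 5 → 0 → 3, so m(3) = 3.
  α_2 = 5: Horner steps 5 → 3 → 4, so m(5) = 4.
  α_3 = 1: Horner steps 5 → 4 → 0, so m(1) = 0.
  α_4 = 4: Horner steps 5 → 5 → 2, so m(4) = 2.
  α_5 = 6: Horner steps 5 → 1 → 2, so m(6) = 2.
  α_6 = 2: Horner steps 5 → 2 → 0, so m(2) = 0.
Codeword c = [3, 4, 0, 2, 2, 0] ∈ F_7^6.


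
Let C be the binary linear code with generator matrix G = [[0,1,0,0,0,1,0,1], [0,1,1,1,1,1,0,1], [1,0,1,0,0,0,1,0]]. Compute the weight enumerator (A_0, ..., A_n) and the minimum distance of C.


Weight distribution: A_0 = 1, A_3 = 3, A_4 = 1, A_6 = 2, A_7 = 1. Minimum distance d = 3.

Enumerate all 2^3 = 8 messages m ∈ F_2^3.
For each, compute codeword c = mG in F_2^8, then tally its weight.
  m = 000 → c = 00000000, weight = 0.
  m = 100 → c = 01000101, weight = 3.
  m = 010 → c = 01111101, weight = 6.
  m = 110 → c = 00111000, weight = 3.
  m = 001 → c = 10100010, weight = 3.
  m = 101 → c = 11100111, weight = 6.
  m = 011 → c = 11011111, weight = 7.
  m = 111 → c = 10011010, weight = 4.
Tally weights:
  weight 0: 1 codewords.
  weight 3: 3 codewords.
  weight 4: 1 codewords.
  weight 6: 2 codewords.
  weight 7: 1 codewords.
Minimum distance d = smallest w > 0 with A_w > 0 = 3.
Sanity: Σ A_w = 8 = 2^3 = 8 ✓.


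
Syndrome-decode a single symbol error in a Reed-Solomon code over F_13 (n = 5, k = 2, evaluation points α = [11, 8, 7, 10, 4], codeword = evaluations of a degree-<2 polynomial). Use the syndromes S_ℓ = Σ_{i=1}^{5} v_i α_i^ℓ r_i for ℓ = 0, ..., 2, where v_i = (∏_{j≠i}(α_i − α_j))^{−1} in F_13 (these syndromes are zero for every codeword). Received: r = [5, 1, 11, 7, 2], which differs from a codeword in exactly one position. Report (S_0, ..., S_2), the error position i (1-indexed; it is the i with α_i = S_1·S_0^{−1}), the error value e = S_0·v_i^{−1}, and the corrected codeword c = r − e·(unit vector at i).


S = (10, 6, 1), error at position 1, error magnitude e = 8, c = [10, 1, 11, 7, 2].

Step 1: column multipliers v_i = (∏_{j≠i}(α_i − α_j))^{−1} mod 13.
  i = 1 (α = 11): (11−8)(11−7)(11−10)(11−4) = 3·4·1·7 = 84 ≡ 6, so v_1 = 6^{−1} = 11 (mod 13).
  i = 2 (α = 8): (8−11)(8−7)(8−10)(8−4) = (−3)·1·(−2)·4 = 24 ≡ 11, so v_2 = 11^{−1} = 6 (mod 13).
  i = 3 (α = 7): (7−11)(7−8)(7−10)(7−4) = (−4)·(−1)·(−3)·3 = −36 ≡ 3, so v_3 = 3^{−1} = 9 (mod 13).
  i = 4 (α = 10): (10−11)(10−8)(10−7)(10−4) = (−1)·2·3·6 = −36 ≡ 3, so v_4 = 3^{−1} = 9 (mod 13).
  i = 5 (α = 4): (4−11)(4−8)(4−7)(4−10) = (−7)·(−4)·(−3)·(−6) = 504 ≡ 10, so v_5 = 10^{−1} = 4 (mod 13).
  v = [11, 6, 9, 9, 4].
Step 2: syndromes of r = [5, 1, 11, 7, 2] (all sums mod 13).
  S_0 = Σ v_i r_i = 11·5 + 6·1 + 9·11 + 9·7 + 4·2 = 231 ≡ 10.
  S_1 = Σ v_i α_i r_i = 11·11·5 + 6·8·1 + 9·7·11 + 9·10·7 + 4·4·2 = 2008 ≡ 6.
  α_i^2 mod 13 = [4, 12, 10, 9, 3].
  S_2 = Σ v_i α_i^2 r_i = 11·4·5 + 6·12·1 + 9·10·11 + 9·9·7 + 4·3·2 = 1873 ≡ 1.
  S = (10, 6, 1) ≠ 0, so r is not a codeword (an error is present).
Step 3: locate the error. For a single error e at position i, S_ℓ = v_i·e·α_i^ℓ, so α_err = S_1/S_0.
  S_0^{−1} = 10^{−1} = 4 (mod 13), so α_err = 6·4 = 24 ≡ 11 = α_1. Error position i = 1.
  Consistency check: S_2/S_1 = 1·11 = 11 ≡ 11 = α_err ✓ (single-error assumption holds).
Step 4: error magnitude e = S_0/v_1 = S_0·∏_{j≠1}(α_1 − α_j) = 10·6 = 60 ≡ 8 (mod 13).
Step 5: correct position 1: c_1 = r_1 − e = 5 − 8 ≡ 10 (mod 13). Hence c = [10, 1, 11, 7, 2].
  Check: interpolating c through the α_i gives m(x) = 3 + 3·x (degree < 2) with m(α_i) = c_i for every i, so c is indeed a codeword.
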